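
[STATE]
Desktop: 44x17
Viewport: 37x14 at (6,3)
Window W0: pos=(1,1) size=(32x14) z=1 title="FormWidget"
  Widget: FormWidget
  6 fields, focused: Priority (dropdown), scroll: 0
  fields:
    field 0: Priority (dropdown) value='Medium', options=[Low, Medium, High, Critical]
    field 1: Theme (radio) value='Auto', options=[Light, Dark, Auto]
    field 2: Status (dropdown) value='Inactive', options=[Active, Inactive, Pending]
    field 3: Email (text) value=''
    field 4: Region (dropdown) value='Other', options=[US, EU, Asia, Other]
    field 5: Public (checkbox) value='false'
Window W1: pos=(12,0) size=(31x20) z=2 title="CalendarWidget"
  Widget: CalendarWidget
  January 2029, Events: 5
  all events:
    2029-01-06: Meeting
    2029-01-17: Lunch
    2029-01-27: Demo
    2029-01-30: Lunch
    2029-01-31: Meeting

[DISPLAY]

──────┃         January 2029        ┃
iority┃Mo Tu We Th Fr Sa Su         ┃
eme:  ┃ 1  2  3  4  5  6*  7        ┃
atus: ┃ 8  9 10 11 12 13 14         ┃
ail:  ┃15 16 17* 18 19 20 21        ┃
gion: ┃22 23 24 25 26 27* 28        ┃
blic: ┃29 30* 31*                   ┃
      ┃                             ┃
      ┃                             ┃
      ┃                             ┃
      ┃                             ┃
━━━━━━┃                             ┃
      ┃                             ┃
      ┃                             ┃


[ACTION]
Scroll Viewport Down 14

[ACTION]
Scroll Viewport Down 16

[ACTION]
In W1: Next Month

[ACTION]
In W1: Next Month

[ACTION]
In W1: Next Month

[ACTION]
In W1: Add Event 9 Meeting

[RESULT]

──────┃          April 2029         ┃
iority┃Mo Tu We Th Fr Sa Su         ┃
eme:  ┃                   1         ┃
atus: ┃ 2  3  4  5  6  7  8         ┃
ail:  ┃ 9* 10 11 12 13 14 15        ┃
gion: ┃16 17 18 19 20 21 22         ┃
blic: ┃23 24 25 26 27 28 29         ┃
      ┃30                           ┃
      ┃                             ┃
      ┃                             ┃
      ┃                             ┃
━━━━━━┃                             ┃
      ┃                             ┃
      ┃                             ┃


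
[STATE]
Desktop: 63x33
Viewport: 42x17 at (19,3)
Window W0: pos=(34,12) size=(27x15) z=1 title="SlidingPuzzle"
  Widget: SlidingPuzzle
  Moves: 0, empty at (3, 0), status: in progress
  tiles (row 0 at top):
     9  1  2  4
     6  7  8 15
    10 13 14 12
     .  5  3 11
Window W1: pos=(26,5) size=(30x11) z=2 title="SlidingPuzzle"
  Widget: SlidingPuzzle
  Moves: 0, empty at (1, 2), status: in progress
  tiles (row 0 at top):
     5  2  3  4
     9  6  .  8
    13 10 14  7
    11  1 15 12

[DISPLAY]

                                          
                                          
       ┏━━━━━━━━━━━━━━━━━━━━━━━━━━━━┓     
       ┃ SlidingPuzzle              ┃     
       ┠────────────────────────────┨     
       ┃┌────┬────┬────┬────┐       ┃     
       ┃│  5 │  2 │  3 │  4 │       ┃     
       ┃├────┼────┼────┼────┤       ┃     
       ┃│  9 │  6 │    │  8 │       ┃     
       ┃├────┼────┼────┼────┤       ┃━━━━┓
       ┃│ 13 │ 10 │ 14 │  7 │       ┃    ┃
       ┃├────┼────┼────┼────┤       ┃────┨
       ┗━━━━━━━━━━━━━━━━━━━━━━━━━━━━┛    ┃
               ┃│  9 │  1 │  2 │  4 │    ┃
               ┃├────┼────┼────┼────┤    ┃
               ┃│  6 │  7 │  8 │ 15 │    ┃
               ┃├────┼────┼────┼────┤    ┃


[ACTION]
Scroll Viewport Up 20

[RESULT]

                                          
                                          
                                          
                                          
                                          
       ┏━━━━━━━━━━━━━━━━━━━━━━━━━━━━┓     
       ┃ SlidingPuzzle              ┃     
       ┠────────────────────────────┨     
       ┃┌────┬────┬────┬────┐       ┃     
       ┃│  5 │  2 │  3 │  4 │       ┃     
       ┃├────┼────┼────┼────┤       ┃     
       ┃│  9 │  6 │    │  8 │       ┃     
       ┃├────┼────┼────┼────┤       ┃━━━━┓
       ┃│ 13 │ 10 │ 14 │  7 │       ┃    ┃
       ┃├────┼────┼────┼────┤       ┃────┨
       ┗━━━━━━━━━━━━━━━━━━━━━━━━━━━━┛    ┃
               ┃│  9 │  1 │  2 │  4 │    ┃


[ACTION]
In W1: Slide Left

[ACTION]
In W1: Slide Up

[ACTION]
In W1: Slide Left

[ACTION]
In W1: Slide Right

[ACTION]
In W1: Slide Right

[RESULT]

                                          
                                          
                                          
                                          
                                          
       ┏━━━━━━━━━━━━━━━━━━━━━━━━━━━━┓     
       ┃ SlidingPuzzle              ┃     
       ┠────────────────────────────┨     
       ┃┌────┬────┬────┬────┐       ┃     
       ┃│  5 │  2 │  3 │  4 │       ┃     
       ┃├────┼────┼────┼────┤       ┃     
       ┃│  9 │  6 │  8 │  7 │       ┃     
       ┃├────┼────┼────┼────┤       ┃━━━━┓
       ┃│ 13 │    │ 10 │ 14 │       ┃    ┃
       ┃├────┼────┼────┼────┤       ┃────┨
       ┗━━━━━━━━━━━━━━━━━━━━━━━━━━━━┛    ┃
               ┃│  9 │  1 │  2 │  4 │    ┃


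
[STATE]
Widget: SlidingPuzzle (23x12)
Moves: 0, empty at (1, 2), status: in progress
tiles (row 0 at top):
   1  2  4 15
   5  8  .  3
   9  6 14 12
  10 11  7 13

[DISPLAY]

┌────┬────┬────┬────┐  
│  1 │  2 │  4 │ 15 │  
├────┼────┼────┼────┤  
│  5 │  8 │    │  3 │  
├────┼────┼────┼────┤  
│  9 │  6 │ 14 │ 12 │  
├────┼────┼────┼────┤  
│ 10 │ 11 │  7 │ 13 │  
└────┴────┴────┴────┘  
Moves: 0               
                       
                       


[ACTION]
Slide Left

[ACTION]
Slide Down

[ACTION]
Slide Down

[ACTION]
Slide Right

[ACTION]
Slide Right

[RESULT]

┌────┬────┬────┬────┐  
│  1 │    │  2 │  4 │  
├────┼────┼────┼────┤  
│  5 │  8 │  3 │ 15 │  
├────┼────┼────┼────┤  
│  9 │  6 │ 14 │ 12 │  
├────┼────┼────┼────┤  
│ 10 │ 11 │  7 │ 13 │  
└────┴────┴────┴────┘  
Moves: 4               
                       
                       


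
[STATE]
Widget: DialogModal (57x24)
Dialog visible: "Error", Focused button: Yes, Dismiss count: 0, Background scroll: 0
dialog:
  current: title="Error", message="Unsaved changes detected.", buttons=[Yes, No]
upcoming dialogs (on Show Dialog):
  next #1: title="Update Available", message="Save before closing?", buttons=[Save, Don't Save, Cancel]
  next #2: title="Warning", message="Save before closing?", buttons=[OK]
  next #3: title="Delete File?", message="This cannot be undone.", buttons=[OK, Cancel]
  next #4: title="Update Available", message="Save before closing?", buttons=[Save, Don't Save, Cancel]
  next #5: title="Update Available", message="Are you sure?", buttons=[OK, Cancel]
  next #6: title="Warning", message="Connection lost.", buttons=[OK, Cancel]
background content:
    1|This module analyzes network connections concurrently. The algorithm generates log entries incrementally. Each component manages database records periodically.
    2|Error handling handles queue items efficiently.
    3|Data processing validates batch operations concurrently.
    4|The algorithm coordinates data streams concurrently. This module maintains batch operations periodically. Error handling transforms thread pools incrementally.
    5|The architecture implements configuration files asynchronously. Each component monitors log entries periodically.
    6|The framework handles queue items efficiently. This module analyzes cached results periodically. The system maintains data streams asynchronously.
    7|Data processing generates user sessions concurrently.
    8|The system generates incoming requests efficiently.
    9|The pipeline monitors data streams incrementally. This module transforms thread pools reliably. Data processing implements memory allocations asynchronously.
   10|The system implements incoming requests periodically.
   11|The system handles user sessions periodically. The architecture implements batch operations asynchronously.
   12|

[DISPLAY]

This module analyzes network connections concurrently. Th
Error handling handles queue items efficiently.          
Data processing validates batch operations concurrently. 
The algorithm coordinates data streams concurrently. This
The architecture implements configuration files asynchron
The framework handles queue items efficiently. This modul
Data processing generates user sessions concurrently.    
The system generates incoming requests efficiently.      
The pipeline monitors data streams incrementally. This mo
The system imp┌───────────────────────────┐iodically.    
The system han│           Error           │ly. The archit
              │ Unsaved changes detected. │              
              │         [Yes]  No         │              
              └───────────────────────────┘              
                                                         
                                                         
                                                         
                                                         
                                                         
                                                         
                                                         
                                                         
                                                         
                                                         


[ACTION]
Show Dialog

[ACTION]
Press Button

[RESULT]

This module analyzes network connections concurrently. Th
Error handling handles queue items efficiently.          
Data processing validates batch operations concurrently. 
The algorithm coordinates data streams concurrently. This
The architecture implements configuration files asynchron
The framework handles queue items efficiently. This modul
Data processing generates user sessions concurrently.    
The system generates incoming requests efficiently.      
The pipeline monitors data streams incrementally. This mo
The system implements incoming requests periodically.    
The system handles user sessions periodically. The archit
                                                         
                                                         
                                                         
                                                         
                                                         
                                                         
                                                         
                                                         
                                                         
                                                         
                                                         
                                                         
                                                         


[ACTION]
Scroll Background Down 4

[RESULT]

The architecture implements configuration files asynchron
The framework handles queue items efficiently. This modul
Data processing generates user sessions concurrently.    
The system generates incoming requests efficiently.      
The pipeline monitors data streams incrementally. This mo
The system implements incoming requests periodically.    
The system handles user sessions periodically. The archit
                                                         
                                                         
                                                         
                                                         
                                                         
                                                         
                                                         
                                                         
                                                         
                                                         
                                                         
                                                         
                                                         
                                                         
                                                         
                                                         
                                                         


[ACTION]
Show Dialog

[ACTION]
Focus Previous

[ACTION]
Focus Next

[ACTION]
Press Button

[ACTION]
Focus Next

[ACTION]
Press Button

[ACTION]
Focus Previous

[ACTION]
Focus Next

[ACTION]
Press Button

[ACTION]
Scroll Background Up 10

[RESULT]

This module analyzes network connections concurrently. Th
Error handling handles queue items efficiently.          
Data processing validates batch operations concurrently. 
The algorithm coordinates data streams concurrently. This
The architecture implements configuration files asynchron
The framework handles queue items efficiently. This modul
Data processing generates user sessions concurrently.    
The system generates incoming requests efficiently.      
The pipeline monitors data streams incrementally. This mo
The system implements incoming requests periodically.    
The system handles user sessions periodically. The archit
                                                         
                                                         
                                                         
                                                         
                                                         
                                                         
                                                         
                                                         
                                                         
                                                         
                                                         
                                                         
                                                         


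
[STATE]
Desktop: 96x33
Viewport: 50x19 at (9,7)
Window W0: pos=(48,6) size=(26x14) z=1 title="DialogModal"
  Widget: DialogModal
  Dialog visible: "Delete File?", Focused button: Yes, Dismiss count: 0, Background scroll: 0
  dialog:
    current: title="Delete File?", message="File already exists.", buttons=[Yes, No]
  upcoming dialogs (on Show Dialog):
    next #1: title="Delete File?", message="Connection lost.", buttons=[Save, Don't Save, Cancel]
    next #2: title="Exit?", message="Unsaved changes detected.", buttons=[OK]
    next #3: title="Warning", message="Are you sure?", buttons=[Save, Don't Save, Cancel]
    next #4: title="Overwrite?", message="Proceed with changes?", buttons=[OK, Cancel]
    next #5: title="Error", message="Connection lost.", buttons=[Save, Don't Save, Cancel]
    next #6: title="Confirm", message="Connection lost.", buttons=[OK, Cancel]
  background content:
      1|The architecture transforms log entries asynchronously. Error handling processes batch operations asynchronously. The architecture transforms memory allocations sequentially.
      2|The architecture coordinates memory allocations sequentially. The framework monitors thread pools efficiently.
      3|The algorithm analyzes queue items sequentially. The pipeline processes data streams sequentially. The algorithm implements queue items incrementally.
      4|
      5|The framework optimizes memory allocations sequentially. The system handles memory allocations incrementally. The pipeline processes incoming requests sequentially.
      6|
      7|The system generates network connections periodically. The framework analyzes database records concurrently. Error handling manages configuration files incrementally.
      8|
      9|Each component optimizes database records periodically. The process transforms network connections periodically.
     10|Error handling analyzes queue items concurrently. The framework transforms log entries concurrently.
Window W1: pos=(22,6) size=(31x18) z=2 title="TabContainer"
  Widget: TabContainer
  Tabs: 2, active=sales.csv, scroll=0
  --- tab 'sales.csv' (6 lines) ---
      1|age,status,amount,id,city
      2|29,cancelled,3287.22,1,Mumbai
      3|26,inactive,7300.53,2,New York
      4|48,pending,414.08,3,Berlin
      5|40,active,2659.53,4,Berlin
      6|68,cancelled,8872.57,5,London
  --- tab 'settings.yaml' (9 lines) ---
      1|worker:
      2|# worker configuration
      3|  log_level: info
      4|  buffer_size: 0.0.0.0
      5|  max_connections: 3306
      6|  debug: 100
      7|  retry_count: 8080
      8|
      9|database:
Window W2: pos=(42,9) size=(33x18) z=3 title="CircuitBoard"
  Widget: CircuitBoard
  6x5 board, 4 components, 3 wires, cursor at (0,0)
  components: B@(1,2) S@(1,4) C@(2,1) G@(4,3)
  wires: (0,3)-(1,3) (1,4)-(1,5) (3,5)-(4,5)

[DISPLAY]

             ┃ TabContainer                ┃logMod
             ┠─────────────────────────────┨──────
             ┃[sales.csv]│ settin┏━━━━━━━━━━━━━━━━
             ┃───────────────────┃ CircuitBoard   
             ┃age,status,amount,i┠────────────────
             ┃29,cancelled,3287.2┃   0 1 2 3 4 5  
             ┃26,inactive,7300.53┃0  [.]          
             ┃48,pending,414.08,3┃                
             ┃40,active,2659.53,4┃1           B   
             ┃68,cancelled,8872.5┃                
             ┃                   ┃2       C       
             ┃                   ┃                
             ┃                   ┃3               
             ┃                   ┃                
             ┃                   ┃4               
             ┃                   ┃Cursor: (0,0)   
             ┗━━━━━━━━━━━━━━━━━━━┃                
                                 ┃                
                                 ┃                


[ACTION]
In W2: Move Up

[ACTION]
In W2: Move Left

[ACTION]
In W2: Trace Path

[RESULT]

             ┃ TabContainer                ┃logMod
             ┠─────────────────────────────┨──────
             ┃[sales.csv]│ settin┏━━━━━━━━━━━━━━━━
             ┃───────────────────┃ CircuitBoard   
             ┃age,status,amount,i┠────────────────
             ┃29,cancelled,3287.2┃   0 1 2 3 4 5  
             ┃26,inactive,7300.53┃0  [.]          
             ┃48,pending,414.08,3┃                
             ┃40,active,2659.53,4┃1           B   
             ┃68,cancelled,8872.5┃                
             ┃                   ┃2       C       
             ┃                   ┃                
             ┃                   ┃3               
             ┃                   ┃                
             ┃                   ┃4               
             ┃                   ┃Cursor: (0,0)  T
             ┗━━━━━━━━━━━━━━━━━━━┃                
                                 ┃                
                                 ┃                


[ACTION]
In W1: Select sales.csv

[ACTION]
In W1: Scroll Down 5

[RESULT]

             ┃ TabContainer                ┃logMod
             ┠─────────────────────────────┨──────
             ┃[sales.csv]│ settin┏━━━━━━━━━━━━━━━━
             ┃───────────────────┃ CircuitBoard   
             ┃68,cancelled,8872.5┠────────────────
             ┃                   ┃   0 1 2 3 4 5  
             ┃                   ┃0  [.]          
             ┃                   ┃                
             ┃                   ┃1           B   
             ┃                   ┃                
             ┃                   ┃2       C       
             ┃                   ┃                
             ┃                   ┃3               
             ┃                   ┃                
             ┃                   ┃4               
             ┃                   ┃Cursor: (0,0)  T
             ┗━━━━━━━━━━━━━━━━━━━┃                
                                 ┃                
                                 ┃                


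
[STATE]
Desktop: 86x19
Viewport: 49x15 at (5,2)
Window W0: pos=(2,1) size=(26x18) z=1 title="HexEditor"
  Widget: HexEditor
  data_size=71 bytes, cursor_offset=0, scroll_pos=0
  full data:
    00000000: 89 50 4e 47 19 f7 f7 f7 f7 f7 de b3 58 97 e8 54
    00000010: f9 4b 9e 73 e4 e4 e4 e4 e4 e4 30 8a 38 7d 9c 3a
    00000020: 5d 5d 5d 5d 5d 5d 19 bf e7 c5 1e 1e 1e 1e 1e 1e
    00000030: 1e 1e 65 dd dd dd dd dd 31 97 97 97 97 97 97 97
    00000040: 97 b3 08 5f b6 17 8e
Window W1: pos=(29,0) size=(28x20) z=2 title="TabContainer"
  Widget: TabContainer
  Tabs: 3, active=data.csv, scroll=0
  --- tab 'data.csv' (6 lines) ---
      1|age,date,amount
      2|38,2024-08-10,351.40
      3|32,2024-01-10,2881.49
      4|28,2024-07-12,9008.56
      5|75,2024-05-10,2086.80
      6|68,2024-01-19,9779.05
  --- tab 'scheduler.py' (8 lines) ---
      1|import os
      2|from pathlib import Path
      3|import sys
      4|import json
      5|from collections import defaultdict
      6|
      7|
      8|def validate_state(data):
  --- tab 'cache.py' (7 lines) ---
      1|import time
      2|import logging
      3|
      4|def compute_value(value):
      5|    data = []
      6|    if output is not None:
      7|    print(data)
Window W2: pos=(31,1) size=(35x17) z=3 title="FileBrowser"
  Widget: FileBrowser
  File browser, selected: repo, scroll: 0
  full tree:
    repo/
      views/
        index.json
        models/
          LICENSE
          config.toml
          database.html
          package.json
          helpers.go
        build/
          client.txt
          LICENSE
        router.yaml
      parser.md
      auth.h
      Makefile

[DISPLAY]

exEditor              ┃ ┠─┃ FileBrowser          
──────────────────────┨ ┃[┠──────────────────────
000000  89 50 4e 47 19┃ ┃─┃> [-] repo/           
000010  f9 4b 9e 73 e4┃ ┃a┃    [+] views/        
000020  5d 5d 5d 5d 5d┃ ┃3┃    parser.md         
000030  1e 1e 65 dd dd┃ ┃3┃    auth.h            
000040  97 b3 08 5f b6┃ ┃2┃    Makefile          
                      ┃ ┃7┃                      
                      ┃ ┃6┃                      
                      ┃ ┃ ┃                      
                      ┃ ┃ ┃                      
                      ┃ ┃ ┃                      
                      ┃ ┃ ┃                      
                      ┃ ┃ ┃                      
                      ┃ ┃ ┃                      


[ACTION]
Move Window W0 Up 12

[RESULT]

──────────────────────┨ ┠─┃ FileBrowser          
000000  89 50 4e 47 19┃ ┃[┠──────────────────────
000010  f9 4b 9e 73 e4┃ ┃─┃> [-] repo/           
000020  5d 5d 5d 5d 5d┃ ┃a┃    [+] views/        
000030  1e 1e 65 dd dd┃ ┃3┃    parser.md         
000040  97 b3 08 5f b6┃ ┃3┃    auth.h            
                      ┃ ┃2┃    Makefile          
                      ┃ ┃7┃                      
                      ┃ ┃6┃                      
                      ┃ ┃ ┃                      
                      ┃ ┃ ┃                      
                      ┃ ┃ ┃                      
                      ┃ ┃ ┃                      
                      ┃ ┃ ┃                      
                      ┃ ┃ ┃                      


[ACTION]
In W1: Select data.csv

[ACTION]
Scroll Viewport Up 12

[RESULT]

━━━━━━━━━━━━━━━━━━━━━━┓ ┏━━━━━━━━━━━━━━━━━━━━━━━━
exEditor              ┃ ┃ ┏━━━━━━━━━━━━━━━━━━━━━━
──────────────────────┨ ┠─┃ FileBrowser          
000000  89 50 4e 47 19┃ ┃[┠──────────────────────
000010  f9 4b 9e 73 e4┃ ┃─┃> [-] repo/           
000020  5d 5d 5d 5d 5d┃ ┃a┃    [+] views/        
000030  1e 1e 65 dd dd┃ ┃3┃    parser.md         
000040  97 b3 08 5f b6┃ ┃3┃    auth.h            
                      ┃ ┃2┃    Makefile          
                      ┃ ┃7┃                      
                      ┃ ┃6┃                      
                      ┃ ┃ ┃                      
                      ┃ ┃ ┃                      
                      ┃ ┃ ┃                      
                      ┃ ┃ ┃                      


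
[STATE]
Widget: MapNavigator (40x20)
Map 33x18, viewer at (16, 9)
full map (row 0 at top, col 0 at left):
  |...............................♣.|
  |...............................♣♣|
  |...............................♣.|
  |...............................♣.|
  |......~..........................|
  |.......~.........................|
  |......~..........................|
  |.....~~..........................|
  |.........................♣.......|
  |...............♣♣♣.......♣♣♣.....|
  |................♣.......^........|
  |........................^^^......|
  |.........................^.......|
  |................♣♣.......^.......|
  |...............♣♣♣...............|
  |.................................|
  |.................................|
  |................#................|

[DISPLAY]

                                        
    ...............................♣.   
    ...............................♣♣   
    ...............................♣.   
    ...............................♣.   
    ......~..........................   
    .......~.........................   
    ......~..........................   
    .....~~..........................   
    .........................♣.......   
    ...............♣@♣.......♣♣♣.....   
    ................♣.......^........   
    ........................^^^......   
    .........................^.......   
    ................♣♣.......^.......   
    ...............♣♣♣...............   
    .................................   
    .................................   
    ................#................   
                                        


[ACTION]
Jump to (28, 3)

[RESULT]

                                        
                                        
                                        
                                        
                                        
                                        
                                        
.......................♣.               
.......................♣♣               
.......................♣.               
....................@..♣.               
.........................               
.........................               
.........................               
.........................               
.................♣.......               
.......♣♣♣.......♣♣♣.....               
........♣.......^........               
................^^^......               
.................^.......               


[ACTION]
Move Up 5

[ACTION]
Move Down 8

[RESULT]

                                        
                                        
.......................♣.               
.......................♣♣               
.......................♣.               
.......................♣.               
.........................               
.........................               
.........................               
.........................               
.................♣..@....               
.......♣♣♣.......♣♣♣.....               
........♣.......^........               
................^^^......               
.................^.......               
........♣♣.......^.......               
.......♣♣♣...............               
.........................               
.........................               
........#................               


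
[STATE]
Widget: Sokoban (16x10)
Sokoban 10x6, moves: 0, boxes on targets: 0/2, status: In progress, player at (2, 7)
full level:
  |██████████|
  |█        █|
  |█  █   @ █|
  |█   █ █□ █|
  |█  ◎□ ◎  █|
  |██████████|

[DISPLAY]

██████████      
█        █      
█  █   @ █      
█   █ █□ █      
█  ◎□ ◎  █      
██████████      
Moves: 0  0/2   
                
                
                


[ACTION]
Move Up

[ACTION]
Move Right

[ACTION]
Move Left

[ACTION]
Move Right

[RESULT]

██████████      
█       @█      
█  █     █      
█   █ █□ █      
█  ◎□ ◎  █      
██████████      
Moves: 4  0/2   
                
                
                


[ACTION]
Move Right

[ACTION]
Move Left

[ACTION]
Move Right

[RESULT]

██████████      
█       @█      
█  █     █      
█   █ █□ █      
█  ◎□ ◎  █      
██████████      
Moves: 6  0/2   
                
                
                


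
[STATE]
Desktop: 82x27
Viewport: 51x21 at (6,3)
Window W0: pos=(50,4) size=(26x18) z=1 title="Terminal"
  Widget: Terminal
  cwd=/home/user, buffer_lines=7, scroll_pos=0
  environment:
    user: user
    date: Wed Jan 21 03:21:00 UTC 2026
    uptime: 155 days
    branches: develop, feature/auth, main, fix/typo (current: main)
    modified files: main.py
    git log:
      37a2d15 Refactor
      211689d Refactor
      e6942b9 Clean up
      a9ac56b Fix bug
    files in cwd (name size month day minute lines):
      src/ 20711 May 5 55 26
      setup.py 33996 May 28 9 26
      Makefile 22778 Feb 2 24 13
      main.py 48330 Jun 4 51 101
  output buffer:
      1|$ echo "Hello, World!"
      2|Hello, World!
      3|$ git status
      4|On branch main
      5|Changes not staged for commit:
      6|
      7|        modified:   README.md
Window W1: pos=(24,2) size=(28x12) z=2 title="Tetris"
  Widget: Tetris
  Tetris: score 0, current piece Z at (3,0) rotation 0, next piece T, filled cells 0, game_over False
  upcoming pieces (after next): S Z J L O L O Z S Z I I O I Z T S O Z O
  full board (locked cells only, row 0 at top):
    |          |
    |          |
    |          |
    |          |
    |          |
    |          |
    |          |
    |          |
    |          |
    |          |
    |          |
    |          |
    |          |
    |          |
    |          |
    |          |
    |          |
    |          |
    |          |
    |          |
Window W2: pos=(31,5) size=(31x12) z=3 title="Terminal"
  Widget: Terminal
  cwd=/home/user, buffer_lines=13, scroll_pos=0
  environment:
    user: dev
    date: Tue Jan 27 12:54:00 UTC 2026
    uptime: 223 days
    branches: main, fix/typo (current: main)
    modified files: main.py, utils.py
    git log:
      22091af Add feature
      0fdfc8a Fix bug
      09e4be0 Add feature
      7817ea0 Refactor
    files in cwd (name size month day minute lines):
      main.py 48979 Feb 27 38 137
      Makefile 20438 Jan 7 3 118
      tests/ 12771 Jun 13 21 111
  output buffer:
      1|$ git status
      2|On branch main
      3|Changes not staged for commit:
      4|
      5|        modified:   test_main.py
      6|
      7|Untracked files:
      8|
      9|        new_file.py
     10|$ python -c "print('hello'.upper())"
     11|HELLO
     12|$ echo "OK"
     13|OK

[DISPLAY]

                  ┃ Tetris                   ┃     
                  ┠──────────────────────────┨━━━━━
                  ┃      ┏━━━━━━━━━━━━━━━━━━━━━━━━━
                  ┃      ┃ Terminal                
                  ┃      ┠─────────────────────────
                  ┃      ┃$ git status             
                  ┃      ┃On branch main           
                  ┃      ┃Changes not staged for co
                  ┃      ┃                         
                  ┃      ┃        modified:   test_
                  ┗━━━━━━┃                         
                         ┃Untracked files:         
                         ┃                         
                         ┗━━━━━━━━━━━━━━━━━━━━━━━━━
                                            ┃      
                                            ┃      
                                            ┃      
                                            ┃      
                                            ┗━━━━━━
                                                   
                                                   


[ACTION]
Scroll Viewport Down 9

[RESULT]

                  ┃      ┃ Terminal                
                  ┃      ┠─────────────────────────
                  ┃      ┃$ git status             
                  ┃      ┃On branch main           
                  ┃      ┃Changes not staged for co
                  ┃      ┃                         
                  ┃      ┃        modified:   test_
                  ┗━━━━━━┃                         
                         ┃Untracked files:         
                         ┃                         
                         ┗━━━━━━━━━━━━━━━━━━━━━━━━━
                                            ┃      
                                            ┃      
                                            ┃      
                                            ┃      
                                            ┗━━━━━━
                                                   
                                                   
                                                   
                                                   
                                                   


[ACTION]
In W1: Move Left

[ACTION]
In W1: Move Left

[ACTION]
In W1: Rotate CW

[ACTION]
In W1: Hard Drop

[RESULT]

                  ┃      ┃ Terminal                
                  ┃      ┠─────────────────────────
                  ┃      ┃$ git status             
                  ┃      ┃On branch main           
                  ┃  ▓   ┃Changes not staged for co
                  ┃ ▓▓   ┃                         
                  ┃ ▓    ┃        modified:   test_
                  ┗━━━━━━┃                         
                         ┃Untracked files:         
                         ┃                         
                         ┗━━━━━━━━━━━━━━━━━━━━━━━━━
                                            ┃      
                                            ┃      
                                            ┃      
                                            ┃      
                                            ┗━━━━━━
                                                   
                                                   
                                                   
                                                   
                                                   


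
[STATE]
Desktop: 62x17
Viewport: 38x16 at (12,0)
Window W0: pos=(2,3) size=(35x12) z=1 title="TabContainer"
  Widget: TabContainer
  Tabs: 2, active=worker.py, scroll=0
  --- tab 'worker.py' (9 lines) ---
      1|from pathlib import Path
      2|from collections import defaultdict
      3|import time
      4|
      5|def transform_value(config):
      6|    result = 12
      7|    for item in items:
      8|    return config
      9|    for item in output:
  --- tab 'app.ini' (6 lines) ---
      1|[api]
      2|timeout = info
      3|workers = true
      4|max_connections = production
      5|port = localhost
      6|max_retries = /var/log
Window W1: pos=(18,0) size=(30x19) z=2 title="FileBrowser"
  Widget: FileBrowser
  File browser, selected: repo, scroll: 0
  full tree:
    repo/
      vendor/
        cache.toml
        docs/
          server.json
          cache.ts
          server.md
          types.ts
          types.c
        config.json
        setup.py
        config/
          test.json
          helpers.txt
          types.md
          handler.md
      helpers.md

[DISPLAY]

      ┏━━━━━━━━━━━━━━━━━━━━━━━━━━━━┓  
      ┃ FileBrowser                ┃  
      ┠────────────────────────────┨  
━━━━━━┃> [-] repo/                 ┃  
iner  ┃    [+] vendor/             ┃  
──────┃    helpers.md              ┃  
y]│ ap┃                            ┃  
──────┃                            ┃  
lib im┃                            ┃  
ection┃                            ┃  
me    ┃                            ┃  
      ┃                            ┃  
form_v┃                            ┃  
t = 12┃                            ┃  
━━━━━━┃                            ┃  
      ┃                            ┃  


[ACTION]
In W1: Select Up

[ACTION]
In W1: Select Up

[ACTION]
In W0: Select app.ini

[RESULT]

      ┏━━━━━━━━━━━━━━━━━━━━━━━━━━━━┓  
      ┃ FileBrowser                ┃  
      ┠────────────────────────────┨  
━━━━━━┃> [-] repo/                 ┃  
iner  ┃    [+] vendor/             ┃  
──────┃    helpers.md              ┃  
y │[ap┃                            ┃  
──────┃                            ┃  
      ┃                            ┃  
 info ┃                            ┃  
 true ┃                            ┃  
ctions┃                            ┃  
calhos┃                            ┃  
es = /┃                            ┃  
━━━━━━┃                            ┃  
      ┃                            ┃  


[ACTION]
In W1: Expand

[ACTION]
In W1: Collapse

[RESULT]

      ┏━━━━━━━━━━━━━━━━━━━━━━━━━━━━┓  
      ┃ FileBrowser                ┃  
      ┠────────────────────────────┨  
━━━━━━┃> [+] repo/                 ┃  
iner  ┃                            ┃  
──────┃                            ┃  
y │[ap┃                            ┃  
──────┃                            ┃  
      ┃                            ┃  
 info ┃                            ┃  
 true ┃                            ┃  
ctions┃                            ┃  
calhos┃                            ┃  
es = /┃                            ┃  
━━━━━━┃                            ┃  
      ┃                            ┃  
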